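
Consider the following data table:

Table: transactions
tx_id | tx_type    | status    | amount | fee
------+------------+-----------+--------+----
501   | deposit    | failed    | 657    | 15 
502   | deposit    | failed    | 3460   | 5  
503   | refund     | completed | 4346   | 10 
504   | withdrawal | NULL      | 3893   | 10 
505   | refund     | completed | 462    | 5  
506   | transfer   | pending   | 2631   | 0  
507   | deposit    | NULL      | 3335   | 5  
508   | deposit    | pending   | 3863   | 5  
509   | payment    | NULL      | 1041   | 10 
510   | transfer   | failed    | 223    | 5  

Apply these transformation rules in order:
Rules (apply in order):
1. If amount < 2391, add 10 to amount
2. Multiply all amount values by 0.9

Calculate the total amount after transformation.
21555.9

Step 1: Apply Rule 1 - Add 10 to records with amount < 2391
  - 4 records affected: 2383 + (4 × 10) = 2423
  - Unaffected records: 21528
  - Sum after Rule 1: 23951
Step 2: Apply Rule 2 - Multiply all by 0.9
  - 23951 × 0.9 = 21555.9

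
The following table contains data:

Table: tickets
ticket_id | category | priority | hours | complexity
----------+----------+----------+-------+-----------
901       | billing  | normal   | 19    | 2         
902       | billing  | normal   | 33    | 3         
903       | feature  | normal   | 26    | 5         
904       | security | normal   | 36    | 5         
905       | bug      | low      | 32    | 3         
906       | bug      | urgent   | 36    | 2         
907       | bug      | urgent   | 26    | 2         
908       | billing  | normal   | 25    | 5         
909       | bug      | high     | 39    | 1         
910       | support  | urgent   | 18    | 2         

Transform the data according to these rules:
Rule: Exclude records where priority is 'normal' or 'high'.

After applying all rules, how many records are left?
4

Step 1: Count records to exclude
  - 5 (normal) + 1 (high) = 6 records
Step 2: Total records: 10
Step 3: Remaining = 10 - 6 = 4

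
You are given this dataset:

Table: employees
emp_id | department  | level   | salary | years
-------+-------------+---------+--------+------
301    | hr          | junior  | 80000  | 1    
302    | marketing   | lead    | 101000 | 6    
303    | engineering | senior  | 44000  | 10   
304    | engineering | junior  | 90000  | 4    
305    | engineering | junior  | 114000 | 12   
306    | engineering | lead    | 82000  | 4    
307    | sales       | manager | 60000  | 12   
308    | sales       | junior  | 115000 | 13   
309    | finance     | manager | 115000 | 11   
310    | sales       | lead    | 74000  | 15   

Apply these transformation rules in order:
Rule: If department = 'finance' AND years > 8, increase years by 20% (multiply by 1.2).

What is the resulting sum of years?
90.2

Step 1: Find records where department = 'finance' AND years > 8
Step 2: 1 records match, summing to 11
Step 3: After multiplier: 11 × 1.2 = 13.2
Step 4: Unaffected records sum: 77
Step 5: Final sum = 13.2 + 77 = 90.2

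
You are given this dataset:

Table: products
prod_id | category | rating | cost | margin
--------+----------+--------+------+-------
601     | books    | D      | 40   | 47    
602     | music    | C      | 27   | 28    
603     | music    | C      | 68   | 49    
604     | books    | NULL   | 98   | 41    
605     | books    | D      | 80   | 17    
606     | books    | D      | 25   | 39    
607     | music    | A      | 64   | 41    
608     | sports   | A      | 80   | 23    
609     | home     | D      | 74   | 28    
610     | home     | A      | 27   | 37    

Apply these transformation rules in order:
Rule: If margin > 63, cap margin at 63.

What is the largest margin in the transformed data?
49

Step 1: Original maximum margin = 49
Step 2: Check cap of 63 against maximum
Step 3: No records exceed the cap (max 49 <= cap 63), so no capping applies
Step 4: Maximum after transformation = 49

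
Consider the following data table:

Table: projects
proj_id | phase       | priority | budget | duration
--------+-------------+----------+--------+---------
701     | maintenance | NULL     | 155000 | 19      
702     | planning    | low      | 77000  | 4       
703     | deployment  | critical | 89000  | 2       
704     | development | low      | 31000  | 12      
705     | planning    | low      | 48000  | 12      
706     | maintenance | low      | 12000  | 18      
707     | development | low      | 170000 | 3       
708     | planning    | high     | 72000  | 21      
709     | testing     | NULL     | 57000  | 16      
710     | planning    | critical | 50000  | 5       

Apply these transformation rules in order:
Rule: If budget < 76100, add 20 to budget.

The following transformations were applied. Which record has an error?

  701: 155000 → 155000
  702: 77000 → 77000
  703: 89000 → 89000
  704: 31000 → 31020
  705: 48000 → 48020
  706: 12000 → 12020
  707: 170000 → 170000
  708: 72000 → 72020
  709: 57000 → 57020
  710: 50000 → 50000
Record 710 has an error. The correct transformed value should be 50020, not 50000.

Step 1: Check each record against the rule
Step 2: Record 710 has budget = 50000
Step 3: Since 50000 < 76100, the bonus should have been applied
Step 4: Correct value = 50020, but claimed value = 50000
Conclusion: Record 710 has the error.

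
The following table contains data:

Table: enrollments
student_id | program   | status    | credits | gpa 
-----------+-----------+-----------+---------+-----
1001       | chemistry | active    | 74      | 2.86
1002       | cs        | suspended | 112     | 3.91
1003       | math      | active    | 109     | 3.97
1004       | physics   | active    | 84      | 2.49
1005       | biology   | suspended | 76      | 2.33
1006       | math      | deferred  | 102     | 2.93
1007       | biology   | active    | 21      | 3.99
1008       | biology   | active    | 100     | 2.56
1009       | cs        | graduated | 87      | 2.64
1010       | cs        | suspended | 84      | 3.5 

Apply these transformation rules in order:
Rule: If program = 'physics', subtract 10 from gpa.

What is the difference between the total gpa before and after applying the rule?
10.0

Step 1: Original sum of gpa = 31.18
Step 2: 1 records have program = 'physics'
Step 3: Each affected record changes by -10
Step 4: Total change = 1 × -10 = -10
Step 5: New sum = 31.18 + -10 = 21.18
Step 6: Difference = |21.18 - 31.18| = 10.0
        (Sum decreased by 10.0)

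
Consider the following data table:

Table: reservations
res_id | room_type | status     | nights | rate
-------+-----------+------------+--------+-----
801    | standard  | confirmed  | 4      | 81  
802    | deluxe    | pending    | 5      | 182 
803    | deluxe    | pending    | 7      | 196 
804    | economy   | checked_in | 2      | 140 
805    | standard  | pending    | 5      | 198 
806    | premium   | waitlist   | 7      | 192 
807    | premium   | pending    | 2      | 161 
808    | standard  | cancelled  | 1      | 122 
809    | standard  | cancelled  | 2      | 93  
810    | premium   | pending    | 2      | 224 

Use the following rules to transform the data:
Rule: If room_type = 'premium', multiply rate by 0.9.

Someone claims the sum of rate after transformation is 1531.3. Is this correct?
Yes, the result is correct.

Step 1: Calculate the correct sum after transformation
Step 2: Apply multiplier 0.9 to records where room_type = 'premium'
Step 3: Correct result = 1531.3
Step 4: Claimed result = 1531.3
Step 5: 1531.3 = 1531.3 ✓
Conclusion: The claimed result is correct.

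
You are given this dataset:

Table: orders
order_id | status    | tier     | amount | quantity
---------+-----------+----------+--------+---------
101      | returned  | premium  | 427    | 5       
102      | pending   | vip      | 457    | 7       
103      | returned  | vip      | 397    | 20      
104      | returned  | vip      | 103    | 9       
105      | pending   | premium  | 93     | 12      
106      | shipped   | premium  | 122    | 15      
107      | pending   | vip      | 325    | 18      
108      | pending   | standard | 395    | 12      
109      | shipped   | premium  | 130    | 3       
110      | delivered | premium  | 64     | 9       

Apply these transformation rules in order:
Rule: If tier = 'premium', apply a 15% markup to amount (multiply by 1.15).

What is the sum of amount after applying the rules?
2638.4

Step 1: Records with tier = 'premium' have total amount = 836
Step 2: Apply multiplier: 836 × 1.15 = 961.4
Step 3: Other records total: 1677
Step 4: Final sum = 961.4 + 1677 = 2638.4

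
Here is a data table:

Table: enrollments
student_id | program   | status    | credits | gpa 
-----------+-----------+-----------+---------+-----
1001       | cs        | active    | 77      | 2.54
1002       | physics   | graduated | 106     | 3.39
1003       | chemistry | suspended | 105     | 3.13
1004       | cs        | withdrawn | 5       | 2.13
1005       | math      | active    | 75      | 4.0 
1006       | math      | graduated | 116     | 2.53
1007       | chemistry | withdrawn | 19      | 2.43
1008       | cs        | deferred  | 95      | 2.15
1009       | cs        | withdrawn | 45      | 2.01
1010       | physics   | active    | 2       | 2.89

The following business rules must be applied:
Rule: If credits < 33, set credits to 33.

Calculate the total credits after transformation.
718

Step 1: 3 records have credits < 33
Step 2: These records originally summed to 26
Step 3: After setting to minimum: 3 × 33 = 99
Step 4: Unaffected records sum: 619
Step 5: Final sum = 99 + 619 = 718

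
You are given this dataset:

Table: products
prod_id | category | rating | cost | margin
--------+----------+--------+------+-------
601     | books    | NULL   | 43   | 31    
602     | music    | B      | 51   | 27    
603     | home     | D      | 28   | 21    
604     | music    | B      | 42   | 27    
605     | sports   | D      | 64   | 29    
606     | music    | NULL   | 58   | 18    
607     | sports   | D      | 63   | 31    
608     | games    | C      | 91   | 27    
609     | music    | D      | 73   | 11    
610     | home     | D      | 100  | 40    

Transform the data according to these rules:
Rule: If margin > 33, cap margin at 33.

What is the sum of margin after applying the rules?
255

Step 1: 1 records have margin > 33
Step 2: These records originally summed to 40
Step 3: After capping: 1 × 33 = 33
Step 4: Unaffected records sum: 222
Step 5: Final sum = 33 + 222 = 255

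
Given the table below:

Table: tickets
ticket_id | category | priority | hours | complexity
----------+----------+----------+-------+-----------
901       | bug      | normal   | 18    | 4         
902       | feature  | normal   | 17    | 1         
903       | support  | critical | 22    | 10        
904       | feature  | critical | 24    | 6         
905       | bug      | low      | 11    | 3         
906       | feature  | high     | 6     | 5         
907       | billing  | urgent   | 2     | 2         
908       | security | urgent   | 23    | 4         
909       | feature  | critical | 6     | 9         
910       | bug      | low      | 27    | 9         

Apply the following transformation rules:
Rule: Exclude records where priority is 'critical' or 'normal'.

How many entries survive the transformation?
5

Step 1: Count records to exclude
  - 3 (critical) + 2 (normal) = 5 records
Step 2: Total records: 10
Step 3: Remaining = 10 - 5 = 5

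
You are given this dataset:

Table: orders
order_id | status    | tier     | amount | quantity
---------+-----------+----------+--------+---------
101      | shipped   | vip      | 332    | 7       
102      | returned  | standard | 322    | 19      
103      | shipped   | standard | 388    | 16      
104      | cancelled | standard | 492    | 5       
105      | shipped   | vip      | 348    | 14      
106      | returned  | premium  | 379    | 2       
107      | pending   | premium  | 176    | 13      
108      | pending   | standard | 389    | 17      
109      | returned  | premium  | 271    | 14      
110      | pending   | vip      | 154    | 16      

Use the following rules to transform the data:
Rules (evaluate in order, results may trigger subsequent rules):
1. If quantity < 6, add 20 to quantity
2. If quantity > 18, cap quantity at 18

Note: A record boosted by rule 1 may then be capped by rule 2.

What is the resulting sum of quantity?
151

Step 1: Apply rule 1 to records with quantity < 6
  - 2 records get bonus of 20
  - Of these, 2 records then exceed 18 and get capped
Step 2: Apply rule 2 to records with quantity > 18
  - 1 records (original) are capped
Step 3: Calculate final sum = 151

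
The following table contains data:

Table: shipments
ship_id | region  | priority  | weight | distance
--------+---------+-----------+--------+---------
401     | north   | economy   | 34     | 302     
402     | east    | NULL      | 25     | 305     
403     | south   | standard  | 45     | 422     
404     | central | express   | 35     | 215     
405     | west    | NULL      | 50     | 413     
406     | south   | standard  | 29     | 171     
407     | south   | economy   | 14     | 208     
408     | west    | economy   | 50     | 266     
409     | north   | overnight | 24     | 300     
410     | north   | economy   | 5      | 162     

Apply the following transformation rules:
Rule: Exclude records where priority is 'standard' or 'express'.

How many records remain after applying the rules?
7

Step 1: Count records to exclude
  - 2 (standard) + 1 (express) = 3 records
Step 2: Total records: 10
Step 3: Remaining = 10 - 3 = 7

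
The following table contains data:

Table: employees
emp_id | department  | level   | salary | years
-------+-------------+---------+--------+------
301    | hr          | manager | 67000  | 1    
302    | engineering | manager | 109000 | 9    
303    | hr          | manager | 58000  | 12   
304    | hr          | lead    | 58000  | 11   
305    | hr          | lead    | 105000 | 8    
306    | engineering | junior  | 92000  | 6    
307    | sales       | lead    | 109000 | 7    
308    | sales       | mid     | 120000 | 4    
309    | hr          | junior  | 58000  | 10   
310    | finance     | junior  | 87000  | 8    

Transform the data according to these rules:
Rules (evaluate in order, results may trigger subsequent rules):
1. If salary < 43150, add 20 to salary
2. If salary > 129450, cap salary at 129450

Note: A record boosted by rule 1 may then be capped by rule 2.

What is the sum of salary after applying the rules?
863000

Step 1: Apply rule 1 to records with salary < 43150
  - 0 records get bonus of 20
  - Of these, 0 records then exceed 129450 and get capped
Step 2: Apply rule 2 to records with salary > 129450
  - 0 records (original) are capped
Step 3: Calculate final sum = 863000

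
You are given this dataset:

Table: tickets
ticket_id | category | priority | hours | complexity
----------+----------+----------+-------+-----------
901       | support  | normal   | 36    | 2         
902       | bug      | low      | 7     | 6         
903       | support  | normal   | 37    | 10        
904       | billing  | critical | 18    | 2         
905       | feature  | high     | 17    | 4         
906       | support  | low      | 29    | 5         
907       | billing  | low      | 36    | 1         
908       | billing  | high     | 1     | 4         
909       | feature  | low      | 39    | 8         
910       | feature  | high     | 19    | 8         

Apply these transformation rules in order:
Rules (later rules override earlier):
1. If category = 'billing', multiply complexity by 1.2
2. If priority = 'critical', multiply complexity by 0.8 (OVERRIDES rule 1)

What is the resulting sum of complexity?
50.6

Step 1: Rule 2 takes priority for records with priority = 'critical'
  - 1 records: 2 × 0.8 = 1.6
Step 2: Rule 1 applies to remaining records with category = 'billing'
  - 2 records: 5 × 1.2 = 6.0
Step 3: Other records unchanged: 43
Step 4: Final sum = 1.6 + 6.0 + 43 = 50.6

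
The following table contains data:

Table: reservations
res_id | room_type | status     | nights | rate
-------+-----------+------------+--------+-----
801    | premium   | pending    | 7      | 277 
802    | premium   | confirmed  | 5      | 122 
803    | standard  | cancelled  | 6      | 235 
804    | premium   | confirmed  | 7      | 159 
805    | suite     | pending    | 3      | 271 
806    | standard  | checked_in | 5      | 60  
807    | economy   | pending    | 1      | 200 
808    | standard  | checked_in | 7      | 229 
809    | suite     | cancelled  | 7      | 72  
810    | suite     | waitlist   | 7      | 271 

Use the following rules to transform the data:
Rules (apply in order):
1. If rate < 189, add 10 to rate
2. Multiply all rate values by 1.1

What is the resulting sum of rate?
2129.6

Step 1: Apply Rule 1 - Add 10 to records with rate < 189
  - 4 records affected: 413 + (4 × 10) = 453
  - Unaffected records: 1483
  - Sum after Rule 1: 1936
Step 2: Apply Rule 2 - Multiply all by 1.1
  - 1936 × 1.1 = 2129.6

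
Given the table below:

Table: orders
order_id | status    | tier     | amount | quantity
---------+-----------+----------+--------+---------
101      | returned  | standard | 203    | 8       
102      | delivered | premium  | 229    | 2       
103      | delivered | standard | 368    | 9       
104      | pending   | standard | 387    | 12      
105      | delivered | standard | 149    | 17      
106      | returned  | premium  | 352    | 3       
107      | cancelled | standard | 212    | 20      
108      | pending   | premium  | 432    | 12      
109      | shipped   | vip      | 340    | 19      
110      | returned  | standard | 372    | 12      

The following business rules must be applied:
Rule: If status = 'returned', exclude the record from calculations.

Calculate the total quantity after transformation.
91

Step 1: Identify records where status = 'returned'
Step 2: The excluded records sum to 23
Step 3: Original total quantity = 114
Step 4: Remaining total = 114 - 23 = 91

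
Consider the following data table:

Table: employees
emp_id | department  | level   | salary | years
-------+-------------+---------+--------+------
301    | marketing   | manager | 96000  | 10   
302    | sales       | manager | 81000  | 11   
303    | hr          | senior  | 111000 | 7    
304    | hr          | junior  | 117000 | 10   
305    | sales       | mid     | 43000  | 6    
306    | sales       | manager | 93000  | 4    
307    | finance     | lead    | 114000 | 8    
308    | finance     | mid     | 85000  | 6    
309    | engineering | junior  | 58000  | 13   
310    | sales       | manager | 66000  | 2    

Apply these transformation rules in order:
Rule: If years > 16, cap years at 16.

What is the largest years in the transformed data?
13

Step 1: Original maximum years = 13
Step 2: Check cap of 16 against maximum
Step 3: No records exceed the cap (max 13 <= cap 16), so no capping applies
Step 4: Maximum after transformation = 13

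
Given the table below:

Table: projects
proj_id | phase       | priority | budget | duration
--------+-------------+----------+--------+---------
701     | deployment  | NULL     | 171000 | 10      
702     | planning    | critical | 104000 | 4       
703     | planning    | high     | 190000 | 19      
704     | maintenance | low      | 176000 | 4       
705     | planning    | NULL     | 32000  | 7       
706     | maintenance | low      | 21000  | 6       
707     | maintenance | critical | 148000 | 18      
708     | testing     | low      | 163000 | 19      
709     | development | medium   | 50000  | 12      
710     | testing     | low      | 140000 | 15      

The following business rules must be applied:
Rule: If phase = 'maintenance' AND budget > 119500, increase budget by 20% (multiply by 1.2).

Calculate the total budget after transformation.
1259800.0

Step 1: Find records where phase = 'maintenance' AND budget > 119500
Step 2: 2 records match, summing to 324000
Step 3: After multiplier: 324000 × 1.2 = 388800.0
Step 4: Unaffected records sum: 871000
Step 5: Final sum = 388800.0 + 871000 = 1259800.0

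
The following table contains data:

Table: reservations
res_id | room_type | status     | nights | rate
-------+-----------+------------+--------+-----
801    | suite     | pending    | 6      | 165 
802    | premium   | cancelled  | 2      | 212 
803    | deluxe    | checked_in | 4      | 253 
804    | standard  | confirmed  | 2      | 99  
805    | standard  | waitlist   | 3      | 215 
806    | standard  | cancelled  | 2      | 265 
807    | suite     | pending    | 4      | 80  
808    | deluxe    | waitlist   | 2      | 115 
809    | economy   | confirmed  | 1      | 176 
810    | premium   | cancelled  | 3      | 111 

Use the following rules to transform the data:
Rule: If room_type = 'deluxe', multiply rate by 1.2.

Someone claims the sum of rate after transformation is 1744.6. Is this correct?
No, the correct result is 1764.6.

Step 1: Calculate the correct sum after transformation
Step 2: Apply multiplier 1.2 to records where room_type = 'deluxe'
Step 3: Correct result = 1764.6
Step 4: Claimed result = 1744.6
Step 5: 1764.6 ≠ 1744.6
Conclusion: The claimed result is incorrect. The correct answer is 1764.6.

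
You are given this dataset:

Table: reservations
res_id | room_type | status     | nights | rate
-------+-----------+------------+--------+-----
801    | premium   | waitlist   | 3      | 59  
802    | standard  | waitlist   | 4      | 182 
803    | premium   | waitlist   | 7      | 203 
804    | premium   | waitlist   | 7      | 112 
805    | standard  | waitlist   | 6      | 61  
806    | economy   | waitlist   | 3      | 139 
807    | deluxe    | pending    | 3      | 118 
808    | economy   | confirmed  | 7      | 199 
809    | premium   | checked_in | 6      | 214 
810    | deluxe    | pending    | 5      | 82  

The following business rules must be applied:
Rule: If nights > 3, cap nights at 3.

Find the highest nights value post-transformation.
3

Step 1: Original maximum nights = 7
Step 2: Apply cap at 3
Step 3: 7 records had nights > 3 and were capped
Step 4: Maximum after transformation = 3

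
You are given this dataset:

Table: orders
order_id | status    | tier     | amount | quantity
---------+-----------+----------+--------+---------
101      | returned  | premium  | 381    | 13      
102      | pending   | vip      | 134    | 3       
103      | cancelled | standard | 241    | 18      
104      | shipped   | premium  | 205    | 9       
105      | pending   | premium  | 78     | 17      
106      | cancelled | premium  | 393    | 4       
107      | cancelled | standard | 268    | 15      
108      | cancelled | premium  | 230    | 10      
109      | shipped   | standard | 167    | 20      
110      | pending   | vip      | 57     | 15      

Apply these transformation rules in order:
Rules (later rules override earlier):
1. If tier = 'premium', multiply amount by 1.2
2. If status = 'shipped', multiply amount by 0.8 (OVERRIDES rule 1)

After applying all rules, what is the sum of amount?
2296.0

Step 1: Rule 2 takes priority for records with status = 'shipped'
  - 2 records: 372 × 0.8 = 297.6
Step 2: Rule 1 applies to remaining records with tier = 'premium'
  - 4 records: 1082 × 1.2 = 1298.4
Step 3: Other records unchanged: 700
Step 4: Final sum = 297.6 + 1298.4 + 700 = 2296.0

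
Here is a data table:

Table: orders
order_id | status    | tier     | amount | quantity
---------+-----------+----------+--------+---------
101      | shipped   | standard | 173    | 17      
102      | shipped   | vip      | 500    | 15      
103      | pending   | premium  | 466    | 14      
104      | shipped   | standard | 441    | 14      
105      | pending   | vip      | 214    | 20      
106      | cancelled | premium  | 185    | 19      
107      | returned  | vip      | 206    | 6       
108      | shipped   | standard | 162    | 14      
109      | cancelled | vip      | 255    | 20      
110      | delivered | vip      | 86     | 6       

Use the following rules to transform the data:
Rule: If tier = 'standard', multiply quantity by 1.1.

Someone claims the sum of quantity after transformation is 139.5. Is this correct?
No, the correct result is 149.5.

Step 1: Calculate the correct sum after transformation
Step 2: Apply multiplier 1.1 to records where tier = 'standard'
Step 3: Correct result = 149.5
Step 4: Claimed result = 139.5
Step 5: 149.5 ≠ 139.5
Conclusion: The claimed result is incorrect. The correct answer is 149.5.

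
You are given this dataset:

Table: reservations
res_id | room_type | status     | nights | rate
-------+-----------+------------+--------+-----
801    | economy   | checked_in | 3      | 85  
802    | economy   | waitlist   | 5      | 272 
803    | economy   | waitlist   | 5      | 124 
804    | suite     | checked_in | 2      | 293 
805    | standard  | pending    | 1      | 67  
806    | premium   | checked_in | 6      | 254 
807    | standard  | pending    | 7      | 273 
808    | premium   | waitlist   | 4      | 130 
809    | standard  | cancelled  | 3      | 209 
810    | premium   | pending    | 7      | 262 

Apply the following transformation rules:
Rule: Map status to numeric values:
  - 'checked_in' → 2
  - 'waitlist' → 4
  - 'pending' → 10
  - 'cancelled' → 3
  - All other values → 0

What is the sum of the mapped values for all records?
51

Step 1: Apply mapping to each record
Step 2: Count by status:
  'checked_in': 3 records × 2 = 6
  'waitlist': 3 records × 4 = 12
  'pending': 3 records × 10 = 30
  'cancelled': 1 records × 3 = 3
Step 3: Sum all mapped values = 51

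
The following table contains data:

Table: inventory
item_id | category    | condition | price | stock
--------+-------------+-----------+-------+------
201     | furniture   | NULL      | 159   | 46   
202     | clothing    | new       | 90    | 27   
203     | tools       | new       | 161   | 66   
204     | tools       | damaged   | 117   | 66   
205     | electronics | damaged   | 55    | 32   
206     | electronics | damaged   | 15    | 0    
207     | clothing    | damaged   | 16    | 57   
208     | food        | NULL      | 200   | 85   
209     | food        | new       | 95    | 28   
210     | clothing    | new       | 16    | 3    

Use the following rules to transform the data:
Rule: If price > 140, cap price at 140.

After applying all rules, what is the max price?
140

Step 1: Original maximum price = 200
Step 2: Apply cap at 140
Step 3: 3 records had price > 140 and were capped
Step 4: Maximum after transformation = 140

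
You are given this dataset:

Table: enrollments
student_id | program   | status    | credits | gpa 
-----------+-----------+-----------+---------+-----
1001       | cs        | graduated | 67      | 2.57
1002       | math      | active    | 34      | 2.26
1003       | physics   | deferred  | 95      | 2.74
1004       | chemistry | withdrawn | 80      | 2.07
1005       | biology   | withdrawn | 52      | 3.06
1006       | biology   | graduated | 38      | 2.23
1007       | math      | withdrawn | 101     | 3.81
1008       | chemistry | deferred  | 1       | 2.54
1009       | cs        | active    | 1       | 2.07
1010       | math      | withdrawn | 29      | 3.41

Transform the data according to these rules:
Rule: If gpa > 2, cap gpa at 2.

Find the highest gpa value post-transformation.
2

Step 1: Original maximum gpa = 3.81
Step 2: Apply cap at 2
Step 3: 10 records had gpa > 2 and were capped
Step 4: Maximum after transformation = 2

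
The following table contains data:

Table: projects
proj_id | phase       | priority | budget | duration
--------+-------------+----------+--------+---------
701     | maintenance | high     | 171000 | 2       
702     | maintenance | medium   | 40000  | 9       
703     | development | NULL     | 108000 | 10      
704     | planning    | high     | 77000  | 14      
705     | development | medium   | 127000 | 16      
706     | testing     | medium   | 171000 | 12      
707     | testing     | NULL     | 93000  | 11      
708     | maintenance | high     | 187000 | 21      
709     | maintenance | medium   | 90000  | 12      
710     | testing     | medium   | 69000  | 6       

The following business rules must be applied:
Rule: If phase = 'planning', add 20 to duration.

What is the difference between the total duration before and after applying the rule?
20

Step 1: Original sum of duration = 113
Step 2: 1 records have phase = 'planning'
Step 3: Each affected record changes by 20
Step 4: Total change = 1 × 20 = 20
Step 5: New sum = 113 + 20 = 133
Step 6: Difference = |133 - 113| = 20
        (Sum increased by 20)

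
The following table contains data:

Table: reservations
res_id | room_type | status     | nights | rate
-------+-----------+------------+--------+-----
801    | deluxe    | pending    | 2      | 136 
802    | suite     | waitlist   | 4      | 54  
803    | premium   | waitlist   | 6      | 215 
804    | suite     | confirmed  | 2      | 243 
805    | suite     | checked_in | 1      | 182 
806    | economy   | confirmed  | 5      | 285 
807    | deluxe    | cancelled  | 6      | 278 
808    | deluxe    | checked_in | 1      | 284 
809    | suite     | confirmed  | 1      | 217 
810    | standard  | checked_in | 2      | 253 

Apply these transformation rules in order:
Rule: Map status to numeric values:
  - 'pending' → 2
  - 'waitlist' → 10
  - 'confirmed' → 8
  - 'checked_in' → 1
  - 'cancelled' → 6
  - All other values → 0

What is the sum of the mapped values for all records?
55

Step 1: Apply mapping to each record
Step 2: Count by status:
  'pending': 1 records × 2 = 2
  'waitlist': 2 records × 10 = 20
  'confirmed': 3 records × 8 = 24
  'checked_in': 3 records × 1 = 3
  'cancelled': 1 records × 6 = 6
Step 3: Sum all mapped values = 55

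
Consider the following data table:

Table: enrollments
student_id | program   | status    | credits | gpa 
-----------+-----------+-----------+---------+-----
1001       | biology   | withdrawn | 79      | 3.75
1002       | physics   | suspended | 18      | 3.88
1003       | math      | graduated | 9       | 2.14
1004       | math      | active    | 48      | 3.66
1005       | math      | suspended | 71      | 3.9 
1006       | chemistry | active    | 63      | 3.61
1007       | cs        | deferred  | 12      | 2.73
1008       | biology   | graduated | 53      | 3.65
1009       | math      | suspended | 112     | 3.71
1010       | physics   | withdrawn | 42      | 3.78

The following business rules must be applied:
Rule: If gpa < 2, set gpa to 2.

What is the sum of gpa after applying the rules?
34.81

Step 1: 0 records have gpa < 2
Step 2: These records originally summed to 0
Step 3: After setting to minimum: 0 × 2 = 0
Step 4: Unaffected records sum: 34.81
Step 5: Final sum = 0 + 34.81 = 34.81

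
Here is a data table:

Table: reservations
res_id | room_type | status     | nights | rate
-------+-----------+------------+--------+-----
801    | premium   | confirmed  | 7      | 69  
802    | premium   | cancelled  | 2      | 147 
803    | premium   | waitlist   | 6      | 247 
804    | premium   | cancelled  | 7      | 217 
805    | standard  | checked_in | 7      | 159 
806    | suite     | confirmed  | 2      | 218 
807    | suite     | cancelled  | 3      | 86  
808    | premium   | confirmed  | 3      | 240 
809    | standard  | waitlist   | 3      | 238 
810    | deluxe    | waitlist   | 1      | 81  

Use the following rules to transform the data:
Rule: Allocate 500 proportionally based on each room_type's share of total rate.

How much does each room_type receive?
deluxe: 23.8, premium: 270.27, standard: 116.63, suite: 89.31

Step 1: Calculate total rate = 1702
Step 2: Calculate each room_type's proportion:
  deluxe: 81/1702 = 4.76% → 23.8
  premium: 920/1702 = 54.05% → 270.27
  standard: 397/1702 = 23.33% → 116.63
  suite: 304/1702 = 17.86% → 89.31
Step 3: Verify: sum of allocations ≈ 500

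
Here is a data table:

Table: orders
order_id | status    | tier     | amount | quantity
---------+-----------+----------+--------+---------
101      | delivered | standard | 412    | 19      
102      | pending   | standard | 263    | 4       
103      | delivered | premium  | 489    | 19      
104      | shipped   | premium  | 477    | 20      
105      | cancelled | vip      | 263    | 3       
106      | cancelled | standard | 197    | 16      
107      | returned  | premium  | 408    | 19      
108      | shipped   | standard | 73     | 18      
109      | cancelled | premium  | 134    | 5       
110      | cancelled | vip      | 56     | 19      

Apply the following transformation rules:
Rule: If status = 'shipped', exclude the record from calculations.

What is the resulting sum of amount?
2222

Step 1: Identify records where status = 'shipped'
Step 2: The excluded records sum to 550
Step 3: Original total amount = 2772
Step 4: Remaining total = 2772 - 550 = 2222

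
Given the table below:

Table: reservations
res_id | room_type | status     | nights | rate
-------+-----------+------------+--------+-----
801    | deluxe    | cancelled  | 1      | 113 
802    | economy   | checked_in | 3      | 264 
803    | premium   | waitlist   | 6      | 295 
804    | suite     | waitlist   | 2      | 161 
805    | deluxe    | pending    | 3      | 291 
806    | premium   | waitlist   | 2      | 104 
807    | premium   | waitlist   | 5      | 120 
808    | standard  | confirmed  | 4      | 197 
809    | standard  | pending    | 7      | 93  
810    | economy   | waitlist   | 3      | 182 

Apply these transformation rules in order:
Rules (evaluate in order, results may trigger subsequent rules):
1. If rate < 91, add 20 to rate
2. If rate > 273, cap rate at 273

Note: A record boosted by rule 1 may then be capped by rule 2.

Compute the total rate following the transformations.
1780

Step 1: Apply rule 1 to records with rate < 91
  - 0 records get bonus of 20
  - Of these, 0 records then exceed 273 and get capped
Step 2: Apply rule 2 to records with rate > 273
  - 2 records (original) are capped
Step 3: Calculate final sum = 1780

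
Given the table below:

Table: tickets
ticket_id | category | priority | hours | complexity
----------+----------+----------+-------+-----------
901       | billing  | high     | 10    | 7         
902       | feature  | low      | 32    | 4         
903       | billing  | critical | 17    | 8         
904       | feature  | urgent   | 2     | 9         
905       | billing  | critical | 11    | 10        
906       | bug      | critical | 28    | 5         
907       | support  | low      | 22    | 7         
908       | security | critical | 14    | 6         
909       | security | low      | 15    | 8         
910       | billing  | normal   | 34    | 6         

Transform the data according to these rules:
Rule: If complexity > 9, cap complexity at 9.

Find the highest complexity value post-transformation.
9

Step 1: Original maximum complexity = 10
Step 2: Apply cap at 9
Step 3: 1 records had complexity > 9 and were capped
Step 4: Maximum after transformation = 9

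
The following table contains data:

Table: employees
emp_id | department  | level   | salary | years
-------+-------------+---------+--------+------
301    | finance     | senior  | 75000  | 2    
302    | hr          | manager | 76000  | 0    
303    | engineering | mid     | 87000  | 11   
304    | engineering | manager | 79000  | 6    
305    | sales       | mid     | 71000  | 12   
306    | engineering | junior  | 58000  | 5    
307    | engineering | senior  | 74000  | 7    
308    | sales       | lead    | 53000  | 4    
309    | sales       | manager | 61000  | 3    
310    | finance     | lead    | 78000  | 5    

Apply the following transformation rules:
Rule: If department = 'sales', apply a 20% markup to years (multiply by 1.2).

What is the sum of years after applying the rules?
58.8

Step 1: Records with department = 'sales' have total years = 19
Step 2: Apply multiplier: 19 × 1.2 = 22.8
Step 3: Other records total: 36
Step 4: Final sum = 22.8 + 36 = 58.8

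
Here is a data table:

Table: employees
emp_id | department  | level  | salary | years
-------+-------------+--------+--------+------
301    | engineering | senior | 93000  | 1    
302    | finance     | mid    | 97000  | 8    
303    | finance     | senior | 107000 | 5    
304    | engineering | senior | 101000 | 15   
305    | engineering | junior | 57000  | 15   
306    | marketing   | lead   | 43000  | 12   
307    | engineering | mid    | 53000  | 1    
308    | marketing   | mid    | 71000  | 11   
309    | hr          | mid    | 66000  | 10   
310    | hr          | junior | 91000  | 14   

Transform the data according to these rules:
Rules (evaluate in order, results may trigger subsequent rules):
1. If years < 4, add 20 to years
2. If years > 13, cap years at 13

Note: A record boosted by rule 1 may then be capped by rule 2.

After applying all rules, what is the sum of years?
111

Step 1: Apply rule 1 to records with years < 4
  - 2 records get bonus of 20
  - Of these, 2 records then exceed 13 and get capped
Step 2: Apply rule 2 to records with years > 13
  - 3 records (original) are capped
Step 3: Calculate final sum = 111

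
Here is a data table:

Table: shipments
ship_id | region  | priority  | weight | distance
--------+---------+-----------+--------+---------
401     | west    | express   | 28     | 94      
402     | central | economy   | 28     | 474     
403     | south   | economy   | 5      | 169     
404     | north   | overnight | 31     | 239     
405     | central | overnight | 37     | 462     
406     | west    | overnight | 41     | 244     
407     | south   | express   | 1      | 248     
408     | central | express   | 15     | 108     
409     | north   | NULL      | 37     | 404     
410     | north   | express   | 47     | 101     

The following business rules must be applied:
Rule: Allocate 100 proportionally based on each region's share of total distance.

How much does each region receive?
central: 41.05, north: 29.26, south: 16.4, west: 13.29

Step 1: Calculate total distance = 2543
Step 2: Calculate each region's proportion:
  central: 1044/2543 = 41.05% → 41.05
  north: 744/2543 = 29.26% → 29.26
  south: 417/2543 = 16.40% → 16.4
  west: 338/2543 = 13.29% → 13.29
Step 3: Verify: sum of allocations ≈ 100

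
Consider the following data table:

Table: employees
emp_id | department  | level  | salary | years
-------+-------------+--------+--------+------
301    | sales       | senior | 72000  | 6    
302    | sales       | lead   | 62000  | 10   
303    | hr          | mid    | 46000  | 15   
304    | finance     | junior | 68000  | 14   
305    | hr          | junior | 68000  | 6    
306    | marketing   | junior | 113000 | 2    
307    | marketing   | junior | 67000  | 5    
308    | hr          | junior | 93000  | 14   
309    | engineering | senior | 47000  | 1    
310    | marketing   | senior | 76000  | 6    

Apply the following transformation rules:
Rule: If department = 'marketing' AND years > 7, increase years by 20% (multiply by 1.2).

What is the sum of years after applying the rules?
79

Step 1: Find records where department = 'marketing' AND years > 7
Step 2: 0 records match, summing to 0
Step 3: After multiplier: 0 × 1.2 = 0.0
Step 4: Unaffected records sum: 79
Step 5: Final sum = 0.0 + 79 = 79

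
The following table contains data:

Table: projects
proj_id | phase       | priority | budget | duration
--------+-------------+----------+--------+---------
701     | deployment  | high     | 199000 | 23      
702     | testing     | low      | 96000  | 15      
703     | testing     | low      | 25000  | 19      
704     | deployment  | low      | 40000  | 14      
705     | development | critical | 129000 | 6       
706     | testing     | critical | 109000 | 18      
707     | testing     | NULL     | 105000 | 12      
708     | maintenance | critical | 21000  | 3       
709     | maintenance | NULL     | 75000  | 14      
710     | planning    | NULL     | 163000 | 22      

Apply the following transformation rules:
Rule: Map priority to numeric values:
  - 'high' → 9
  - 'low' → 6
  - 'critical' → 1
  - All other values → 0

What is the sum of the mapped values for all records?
30

Step 1: Apply mapping to each record
Step 2: Count by status:
  'high': 1 records × 9 = 9
  'low': 3 records × 6 = 18
  'critical': 3 records × 1 = 3
Step 3: Sum all mapped values = 30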